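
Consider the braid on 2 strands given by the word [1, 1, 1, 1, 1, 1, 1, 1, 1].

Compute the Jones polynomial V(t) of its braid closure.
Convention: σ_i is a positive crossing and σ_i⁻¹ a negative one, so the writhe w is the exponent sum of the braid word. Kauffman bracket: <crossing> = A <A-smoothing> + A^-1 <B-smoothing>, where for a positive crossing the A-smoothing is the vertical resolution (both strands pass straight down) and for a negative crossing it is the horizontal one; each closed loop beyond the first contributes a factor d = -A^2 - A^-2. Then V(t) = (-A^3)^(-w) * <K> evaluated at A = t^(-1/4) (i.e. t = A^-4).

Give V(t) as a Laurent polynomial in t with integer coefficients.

-t^13 + t^12 - t^11 + t^10 - t^9 + t^8 - t^7 + t^6 + t^4

Derivation:
Braid: s1 s1 s1 s1 s1 s1 s1 s1 s1 on 2 strands, 9 crossings.
Writhe w = (#positive) - (#negative) = 9 - 0 = 9.
State-sum expansion of <K>. There are 2^9 = 512 states.
Smooth each crossing (0=||, 1=⌣⌢); contribution A^(Σ sign_k(1-2s_k)) * d^(L-1).
Tabulate the states by total A-exponent and number of loops L (A-exp: L × count):
  A^9: L=2 ×1
  A^7: L=1 ×9
  A^5: L=2 ×36
  A^3: L=3 ×84
  A^1: L=4 ×126
  A^-1: L=5 ×126
  A^-3: L=6 ×84
  A^-5: L=7 ×36
  A^-7: L=8 ×9
  A^-9: L=9 ×1
Each group contributes A^e * Σ count * d^(L-1):
Powers of d = -A^2 - A^-2: d^2 = A^4 + 2 + A^-4; d^3 = -A^6 - 3*A^2 - 3*A^-2 - A^-6; d^4 = A^8 + 4*A^4 + 6 + 4*A^-4 + A^-8; d^5 = -A^10 - 5*A^6 - 10*A^2 - 10*A^-2 - 5*A^-6 - A^-10; d^6 = A^12 + 6*A^8 + 15*A^4 + 20 + 15*A^-4 + 6*A^-8 + A^-12; d^7 = -A^14 - 7*A^10 - 21*A^6 - 35*A^2 - 35*A^-2 - 21*A^-6 - 7*A^-10 - A^-14; d^8 = A^16 + 8*A^12 + 28*A^8 + 56*A^4 + 70 + 56*A^-4 + 28*A^-8 + 8*A^-12 + A^-16.
  A^9 * (d) = -A^11 - A^7
  A^7 * (9) = 9*A^7
  A^5 * (36*d) = -36*A^7 - 36*A^3
  A^3 * (84*d^2) = 84*A^7 + 168*A^3 + 84*A^-1
  A^1 * (126*d^3) = -126*A^7 - 378*A^3 - 378*A^-1 - 126*A^-5
  A^-1 * (126*d^4) = 126*A^7 + 504*A^3 + 756*A^-1 + 504*A^-5 + 126*A^-9
  A^-3 * (84*d^5) = -84*A^7 - 420*A^3 - 840*A^-1 - 840*A^-5 - 420*A^-9 - 84*A^-13
  A^-5 * (36*d^6) = 36*A^7 + 216*A^3 + 540*A^-1 + 720*A^-5 + 540*A^-9 + 216*A^-13 + 36*A^-17
  A^-7 * (9*d^7) = -9*A^7 - 63*A^3 - 189*A^-1 - 315*A^-5 - 315*A^-9 - 189*A^-13 - 63*A^-17 - 9*A^-21
  A^-9 * (d^8) = A^7 + 8*A^3 + 28*A^-1 + 56*A^-5 + 70*A^-9 + 56*A^-13 + 28*A^-17 + 8*A^-21 + A^-25
Summing the groups: <K> = -A^11 - A^3 + A^-1 - A^-5 + A^-9 - A^-13 + A^-17 - A^-21 + A^-25
Normalise by the writhe: (-A^3)^(-w) = (-A^3)^(-9) = -A^-27, so f(A) = -A^-27 * <K> = A^-16 + A^-24 - A^-28 + A^-32 - A^-36 + A^-40 - A^-44 + A^-48 - A^-52.
Substitute A = t^(-1/4), i.e. A^e → t^(-e/4): V(t) = -t^13 + t^12 - t^11 + t^10 - t^9 + t^8 - t^7 + t^6 + t^4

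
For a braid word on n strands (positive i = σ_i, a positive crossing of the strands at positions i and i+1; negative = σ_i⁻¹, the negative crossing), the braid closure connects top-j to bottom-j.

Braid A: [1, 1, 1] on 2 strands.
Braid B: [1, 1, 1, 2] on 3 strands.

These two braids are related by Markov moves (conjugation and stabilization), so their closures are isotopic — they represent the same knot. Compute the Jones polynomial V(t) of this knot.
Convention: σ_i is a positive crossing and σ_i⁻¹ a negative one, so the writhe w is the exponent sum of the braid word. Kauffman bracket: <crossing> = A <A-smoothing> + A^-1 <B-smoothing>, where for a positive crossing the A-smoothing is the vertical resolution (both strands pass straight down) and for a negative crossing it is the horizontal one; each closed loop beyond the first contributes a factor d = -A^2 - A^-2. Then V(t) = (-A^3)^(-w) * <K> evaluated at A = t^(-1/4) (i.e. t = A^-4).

Markov-equivalent braids have isotopic closures, hence identical knot invariants. Strip the Markov moves from each word to reach a common short braid β, then compute V(t) once on β.
Braid A: s1 s1 s1 on 2 strands has no conjugating prefix/suffix or stabilization to strip; take β = s1 s1 s1.
Braid B: s1 s1 s1 s2 on 3 strands reduces by inverse Markov moves (closure unchanged at each step):
  Destabilize: the word has the form β·s2 where s2 occurs only as the final letter (β ∈ B_2); drop it and the last strand → 2 strands.
Reduced to β = s1 s1 s1 on 2 strands, 3 crossings.
Both give the same β = s1 s1 s1 on 2 strands, so one state sum suffices:
Braid: s1 s1 s1 on 2 strands, 3 crossings.
Writhe w = (#positive) - (#negative) = 3 - 0 = 3.
Computing the Kauffman bracket via state sum. There are 2^3 = 8 states.
Each crossing splits two ways (0=vertical, 1=horizontal). The state's weight is A^(#A-smoothings - #B-smoothings) * d^(loops - 1).
  state 000: A-exp=+3, loops=2, term = A^3 * d^1
  state 001: A-exp=+1, loops=1, term = A^1 * d^0
  state 010: A-exp=+1, loops=1, term = A^1 * d^0
  state 011: A-exp=-1, loops=2, term = A^-1 * d^1
  state 100: A-exp=+1, loops=1, term = A^1 * d^0
  state 101: A-exp=-1, loops=2, term = A^-1 * d^1
  state 110: A-exp=-1, loops=2, term = A^-1 * d^1
  state 111: A-exp=-3, loops=3, term = A^-3 * d^2
Collect the terms by A-exponent (count of states per loop number):
Powers of d = -A^2 - A^-2: d^2 = A^4 + 2 + A^-4.
  A^3 * (d) = -A^5 - A
  A^1 * (3) = 3*A
  A^-1 * (3*d) = -3*A - 3*A^-3
  A^-3 * (d^2) = A + 2*A^-3 + A^-7
Summing the groups: <K> = -A^5 - A^-3 + A^-7
Normalise by the writhe: (-A^3)^(-w) = (-A^3)^(-3) = -A^-9, so f(A) = -A^-9 * <K> = A^-4 + A^-12 - A^-16.
Substitute A = t^(-1/4), i.e. A^e → t^(-e/4): V(t) = -t^4 + t^3 + t

Answer: -t^4 + t^3 + t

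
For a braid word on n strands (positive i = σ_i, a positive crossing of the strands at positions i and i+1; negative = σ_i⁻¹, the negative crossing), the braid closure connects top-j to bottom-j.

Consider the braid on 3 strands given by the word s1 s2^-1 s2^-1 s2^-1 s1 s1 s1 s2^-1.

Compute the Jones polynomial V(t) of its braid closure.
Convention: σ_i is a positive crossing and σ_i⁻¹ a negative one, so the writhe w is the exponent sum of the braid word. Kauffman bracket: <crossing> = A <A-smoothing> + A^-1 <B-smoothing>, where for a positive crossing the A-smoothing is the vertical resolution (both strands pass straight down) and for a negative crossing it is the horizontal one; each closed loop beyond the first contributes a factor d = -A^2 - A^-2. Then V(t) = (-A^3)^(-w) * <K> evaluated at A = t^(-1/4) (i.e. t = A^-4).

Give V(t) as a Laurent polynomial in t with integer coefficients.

Braid: s1 s2^-1 s2^-1 s2^-1 s1 s1 s1 s2^-1 on 3 strands, 8 crossings.
Writhe w = (#positive) - (#negative) = 4 - 4 = 0.
State-sum expansion of <K>. There are 2^8 = 256 states.
Smooth each crossing (0=||, 1=⌣⌢); contribution A^(Σ sign_k(1-2s_k)) * d^(L-1).
Tabulate the states by total A-exponent and number of loops L (A-exp: L × count):
  A^8: L=5 ×1
  A^6: L=4 ×8
  A^4: L=3 ×25, L=5 ×3
  A^2: L=2 ×37, L=4 ×18, L=6 ×1
  A^0: L=1 ×25, L=3 ×37, L=5 ×8
  A^-2: L=2 ×37, L=4 ×18, L=6 ×1
  A^-4: L=3 ×25, L=5 ×3
  A^-6: L=4 ×8
  A^-8: L=5 ×1
Each group contributes A^e * Σ count * d^(L-1):
Powers of d = -A^2 - A^-2: d^2 = A^4 + 2 + A^-4; d^3 = -A^6 - 3*A^2 - 3*A^-2 - A^-6; d^4 = A^8 + 4*A^4 + 6 + 4*A^-4 + A^-8; d^5 = -A^10 - 5*A^6 - 10*A^2 - 10*A^-2 - 5*A^-6 - A^-10.
  A^8 * (d^4) = A^16 + 4*A^12 + 6*A^8 + 4*A^4 + 1
  A^6 * (8*d^3) = -8*A^12 - 24*A^8 - 24*A^4 - 8
  A^4 * (25*d^2 + 3*d^4) = 3*A^12 + 37*A^8 + 68*A^4 + 37 + 3*A^-4
  A^2 * (37*d + 18*d^3 + d^5) = -A^12 - 23*A^8 - 101*A^4 - 101 - 23*A^-4 - A^-8
  A^0 * (25 + 37*d^2 + 8*d^4) = 8*A^8 + 69*A^4 + 147 + 69*A^-4 + 8*A^-8
  A^-2 * (37*d + 18*d^3 + d^5) = -A^8 - 23*A^4 - 101 - 101*A^-4 - 23*A^-8 - A^-12
  A^-4 * (25*d^2 + 3*d^4) = 3*A^4 + 37 + 68*A^-4 + 37*A^-8 + 3*A^-12
  A^-6 * (8*d^3) = -8 - 24*A^-4 - 24*A^-8 - 8*A^-12
  A^-8 * (d^4) = 1 + 4*A^-4 + 6*A^-8 + 4*A^-12 + A^-16
Summing the groups: <K> = A^16 - 2*A^12 + 3*A^8 - 4*A^4 + 5 - 4*A^-4 + 3*A^-8 - 2*A^-12 + A^-16
Normalise by the writhe: (-A^3)^(-w) = (-A^3)^(0) = 1, so f(A) = 1 * <K> = A^16 - 2*A^12 + 3*A^8 - 4*A^4 + 5 - 4*A^-4 + 3*A^-8 - 2*A^-12 + A^-16.
Substitute A = t^(-1/4), i.e. A^e → t^(-e/4): V(t) = t^4 - 2*t^3 + 3*t^2 - 4*t + 5 - 4*t^-1 + 3*t^-2 - 2*t^-3 + t^-4

Answer: t^4 - 2*t^3 + 3*t^2 - 4*t + 5 - 4*t^-1 + 3*t^-2 - 2*t^-3 + t^-4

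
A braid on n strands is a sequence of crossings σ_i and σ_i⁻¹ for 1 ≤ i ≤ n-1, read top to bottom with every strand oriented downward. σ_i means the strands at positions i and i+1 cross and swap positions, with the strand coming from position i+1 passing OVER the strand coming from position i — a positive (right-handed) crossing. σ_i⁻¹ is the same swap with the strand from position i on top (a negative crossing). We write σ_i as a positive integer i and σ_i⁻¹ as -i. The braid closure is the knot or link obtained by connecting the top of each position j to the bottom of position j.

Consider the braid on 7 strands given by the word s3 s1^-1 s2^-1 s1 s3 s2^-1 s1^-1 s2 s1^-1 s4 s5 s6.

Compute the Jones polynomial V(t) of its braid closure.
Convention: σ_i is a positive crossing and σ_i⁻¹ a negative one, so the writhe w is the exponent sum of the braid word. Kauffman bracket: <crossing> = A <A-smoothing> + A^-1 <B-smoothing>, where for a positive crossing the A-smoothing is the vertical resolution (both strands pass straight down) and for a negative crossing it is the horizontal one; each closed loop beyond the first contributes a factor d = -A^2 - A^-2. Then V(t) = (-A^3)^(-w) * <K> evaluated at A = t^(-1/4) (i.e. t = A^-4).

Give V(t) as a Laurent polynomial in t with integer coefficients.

t^2 - 2*t + 3 - 3*t^-1 + 3*t^-2 - 2*t^-3 + 2*t^-4 - t^-5

Derivation:
The presented braid s3 s1^-1 s2^-1 s1 s3 s2^-1 s1^-1 s2 s1^-1 s4 s5 s6 on 7 strands reduces by inverse Markov moves (closure unchanged at each step):
  Destabilize: the word has the form β·s6 where s6 occurs only as the final letter (β ∈ B_6); drop it and the last strand → 6 strands.
  Destabilize: the word has the form β·s5 where s5 occurs only as the final letter (β ∈ B_5); drop it and the last strand → 5 strands.
  Destabilize: the word has the form β·s4 where s4 occurs only as the final letter (β ∈ B_4); drop it and the last strand → 4 strands.
Reduced to β = s3 s1^-1 s2^-1 s1 s3 s2^-1 s1^-1 s2 s1^-1 on 4 strands, 9 crossings.
Compute on β:
Braid: s3 s1^-1 s2^-1 s1 s3 s2^-1 s1^-1 s2 s1^-1 on 4 strands, 9 crossings.
Writhe w = (#positive) - (#negative) = 4 - 5 = -1.
Computing the Kauffman bracket via state sum. There are 2^9 = 512 states.
Each crossing splits two ways (0=vertical, 1=horizontal). The state's weight is A^(#A-smoothings - #B-smoothings) * d^(loops - 1).
Tabulate the states by total A-exponent and number of loops L (A-exp: L × count):
  A^9: L=5 ×1
  A^7: L=4 ×9
  A^5: L=3 ×32, L=5 ×4
  A^3: L=2 ×53, L=4 ×30, L=6 ×1
  A^1: L=1 ×35, L=3 ×80, L=5 ×11
  A^-1: L=2 ×86, L=4 ×39, L=6 ×1
  A^-3: L=1 ×21, L=3 ×58, L=5 ×5
  A^-5: L=2 ×26, L=4 ×10
  A^-7: L=1 ×3, L=3 ×6
  A^-9: L=2 ×1
Each group contributes A^e * Σ count * d^(L-1):
Powers of d = -A^2 - A^-2: d^2 = A^4 + 2 + A^-4; d^3 = -A^6 - 3*A^2 - 3*A^-2 - A^-6; d^4 = A^8 + 4*A^4 + 6 + 4*A^-4 + A^-8; d^5 = -A^10 - 5*A^6 - 10*A^2 - 10*A^-2 - 5*A^-6 - A^-10.
  A^9 * (d^4) = A^17 + 4*A^13 + 6*A^9 + 4*A^5 + A
  A^7 * (9*d^3) = -9*A^13 - 27*A^9 - 27*A^5 - 9*A
  A^5 * (32*d^2 + 4*d^4) = 4*A^13 + 48*A^9 + 88*A^5 + 48*A + 4*A^-3
  A^3 * (53*d + 30*d^3 + d^5) = -A^13 - 35*A^9 - 153*A^5 - 153*A - 35*A^-3 - A^-7
  A^1 * (35 + 80*d^2 + 11*d^4) = 11*A^9 + 124*A^5 + 261*A + 124*A^-3 + 11*A^-7
  A^-1 * (86*d + 39*d^3 + d^5) = -A^9 - 44*A^5 - 213*A - 213*A^-3 - 44*A^-7 - A^-11
  A^-3 * (21 + 58*d^2 + 5*d^4) = 5*A^5 + 78*A + 167*A^-3 + 78*A^-7 + 5*A^-11
  A^-5 * (26*d + 10*d^3) = -10*A - 56*A^-3 - 56*A^-7 - 10*A^-11
  A^-7 * (3 + 6*d^2) = 6*A^-3 + 15*A^-7 + 6*A^-11
  A^-9 * (d) = -A^-7 - A^-11
Summing the groups: <K> = A^17 - 2*A^13 + 2*A^9 - 3*A^5 + 3*A - 3*A^-3 + 2*A^-7 - A^-11
Normalise by the writhe: (-A^3)^(-w) = (-A^3)^(1) = -A^3, so f(A) = -A^3 * <K> = -A^20 + 2*A^16 - 2*A^12 + 3*A^8 - 3*A^4 + 3 - 2*A^-4 + A^-8.
Substitute A = t^(-1/4), i.e. A^e → t^(-e/4): V(t) = t^2 - 2*t + 3 - 3*t^-1 + 3*t^-2 - 2*t^-3 + 2*t^-4 - t^-5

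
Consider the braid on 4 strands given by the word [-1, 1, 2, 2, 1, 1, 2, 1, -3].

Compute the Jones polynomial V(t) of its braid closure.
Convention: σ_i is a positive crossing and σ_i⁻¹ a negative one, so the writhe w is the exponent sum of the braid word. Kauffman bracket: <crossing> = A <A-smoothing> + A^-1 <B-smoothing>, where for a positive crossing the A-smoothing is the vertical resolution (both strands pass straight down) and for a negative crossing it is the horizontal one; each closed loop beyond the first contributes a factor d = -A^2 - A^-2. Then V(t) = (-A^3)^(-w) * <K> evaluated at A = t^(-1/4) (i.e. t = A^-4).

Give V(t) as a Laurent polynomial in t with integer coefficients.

-t^7 + t^6 - t^5 + t^4 + t^2

Derivation:
The presented braid s1^-1 s1 s2 s2 s1 s1 s2 s1 s3^-1 on 4 strands reduces by inverse Markov moves (closure unchanged at each step):
  Destabilize: the word has the form β·s3^-1 where s3^-1 occurs only as the final letter (β ∈ B_3); drop it and the last strand → 3 strands.
  Deconjugate: the word is γ·β·γ⁻¹ with γ = s1^-1 (prefix) and γ⁻¹ = s1 (suffix); strip both.
Reduced to β = s1 s2 s2 s1 s1 s2 on 3 strands, 6 crossings.
Compute on β:
Braid: s1 s2 s2 s1 s1 s2 on 3 strands, 6 crossings.
Writhe w = (#positive) - (#negative) = 6 - 0 = 6.
Computing the Kauffman bracket via state sum. There are 2^6 = 64 states.
Smooth each crossing (0=||, 1=⌣⌢); contribution A^(Σ sign_k(1-2s_k)) * d^(L-1).
Tabulate the states by total A-exponent and number of loops L (A-exp: L × count):
  A^6: L=3 ×1
  A^4: L=2 ×6
  A^2: L=1 ×9, L=3 ×6
  A^0: L=2 ×18, L=4 ×2
  A^-2: L=1 ×4, L=3 ×11
  A^-4: L=2 ×4, L=4 ×2
  A^-6: L=3 ×1
Each group contributes A^e * Σ count * d^(L-1):
Powers of d = -A^2 - A^-2: d^2 = A^4 + 2 + A^-4; d^3 = -A^6 - 3*A^2 - 3*A^-2 - A^-6.
  A^6 * (d^2) = A^10 + 2*A^6 + A^2
  A^4 * (6*d) = -6*A^6 - 6*A^2
  A^2 * (9 + 6*d^2) = 6*A^6 + 21*A^2 + 6*A^-2
  A^0 * (18*d + 2*d^3) = -2*A^6 - 24*A^2 - 24*A^-2 - 2*A^-6
  A^-2 * (4 + 11*d^2) = 11*A^2 + 26*A^-2 + 11*A^-6
  A^-4 * (4*d + 2*d^3) = -2*A^2 - 10*A^-2 - 10*A^-6 - 2*A^-10
  A^-6 * (d^2) = A^-2 + 2*A^-6 + A^-10
Summing the groups: <K> = A^10 + A^2 - A^-2 + A^-6 - A^-10
Normalise by the writhe: (-A^3)^(-w) = (-A^3)^(-6) = A^-18, so f(A) = A^-18 * <K> = A^-8 + A^-16 - A^-20 + A^-24 - A^-28.
Substitute A = t^(-1/4), i.e. A^e → t^(-e/4): V(t) = -t^7 + t^6 - t^5 + t^4 + t^2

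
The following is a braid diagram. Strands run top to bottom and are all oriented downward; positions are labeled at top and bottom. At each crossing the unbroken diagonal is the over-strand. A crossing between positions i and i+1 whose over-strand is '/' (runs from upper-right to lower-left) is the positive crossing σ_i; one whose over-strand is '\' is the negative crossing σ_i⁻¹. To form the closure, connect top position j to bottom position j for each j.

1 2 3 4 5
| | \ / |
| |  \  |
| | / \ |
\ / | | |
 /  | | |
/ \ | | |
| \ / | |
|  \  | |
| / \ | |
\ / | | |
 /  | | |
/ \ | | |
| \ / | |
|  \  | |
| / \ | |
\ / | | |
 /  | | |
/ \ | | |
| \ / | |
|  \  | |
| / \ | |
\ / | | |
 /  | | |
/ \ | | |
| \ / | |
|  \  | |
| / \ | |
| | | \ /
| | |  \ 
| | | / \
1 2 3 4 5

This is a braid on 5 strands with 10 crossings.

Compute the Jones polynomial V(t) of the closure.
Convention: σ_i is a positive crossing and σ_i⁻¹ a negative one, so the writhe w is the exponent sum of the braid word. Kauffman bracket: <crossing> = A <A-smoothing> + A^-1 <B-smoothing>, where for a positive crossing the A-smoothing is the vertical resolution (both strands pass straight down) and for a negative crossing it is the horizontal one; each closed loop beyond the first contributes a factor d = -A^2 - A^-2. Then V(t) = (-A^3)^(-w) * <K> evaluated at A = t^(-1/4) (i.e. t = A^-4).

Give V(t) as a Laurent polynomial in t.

Reading the diagram top to bottom ('/'-over between positions i,i+1 = s_i, '\'-over = s_i^-1): braid word = s3^-1 s1 s2^-1 s1 s2^-1 s1 s2^-1 s1 s2^-1 s4^-1.
The presented braid s3^-1 s1 s2^-1 s1 s2^-1 s1 s2^-1 s1 s2^-1 s4^-1 on 5 strands reduces by inverse Markov moves (closure unchanged at each step):
  Destabilize: the word has the form β·s4^-1 where s4^-1 occurs only as the final letter (β ∈ B_4); drop it and the last strand → 4 strands.
Reduced to β = s3^-1 s1 s2^-1 s1 s2^-1 s1 s2^-1 s1 s2^-1 on 4 strands, 9 crossings.
Compute on β:
Braid: s3^-1 s1 s2^-1 s1 s2^-1 s1 s2^-1 s1 s2^-1 on 4 strands, 9 crossings.
Writhe w = (#positive) - (#negative) = 4 - 5 = -1.
State-sum expansion of <K>. There are 2^9 = 512 states.
For each crossing: s=0 is the vertical smoothing, s=1 horizontal. Crossing k contributes A^(sign_k * (1 - 2*s_k)); loop factor d = -A^2 - A^-2.
Tabulate the states by total A-exponent and number of loops L (A-exp: L × count):
  A^9: L=5 ×1
  A^7: L=4 ×8, L=6 ×1
  A^5: L=3 ×28, L=5 ×8
  A^3: L=2 ×52, L=4 ×32
  A^1: L=1 ×45, L=3 ×77, L=5 ×4
  A^-1: L=2 ×97, L=4 ×29
  A^-3: L=3 ×80, L=5 ×4
  A^-5: L=4 ×36
  A^-7: L=5 ×9
  A^-9: L=6 ×1
Each group contributes A^e * Σ count * d^(L-1):
Powers of d = -A^2 - A^-2: d^2 = A^4 + 2 + A^-4; d^3 = -A^6 - 3*A^2 - 3*A^-2 - A^-6; d^4 = A^8 + 4*A^4 + 6 + 4*A^-4 + A^-8; d^5 = -A^10 - 5*A^6 - 10*A^2 - 10*A^-2 - 5*A^-6 - A^-10.
  A^9 * (d^4) = A^17 + 4*A^13 + 6*A^9 + 4*A^5 + A
  A^7 * (8*d^3 + d^5) = -A^17 - 13*A^13 - 34*A^9 - 34*A^5 - 13*A - A^-3
  A^5 * (28*d^2 + 8*d^4) = 8*A^13 + 60*A^9 + 104*A^5 + 60*A + 8*A^-3
  A^3 * (52*d + 32*d^3) = -32*A^9 - 148*A^5 - 148*A - 32*A^-3
  A^1 * (45 + 77*d^2 + 4*d^4) = 4*A^9 + 93*A^5 + 223*A + 93*A^-3 + 4*A^-7
  A^-1 * (97*d + 29*d^3) = -29*A^5 - 184*A - 184*A^-3 - 29*A^-7
  A^-3 * (80*d^2 + 4*d^4) = 4*A^5 + 96*A + 184*A^-3 + 96*A^-7 + 4*A^-11
  A^-5 * (36*d^3) = -36*A - 108*A^-3 - 108*A^-7 - 36*A^-11
  A^-7 * (9*d^4) = 9*A + 36*A^-3 + 54*A^-7 + 36*A^-11 + 9*A^-15
  A^-9 * (d^5) = -A - 5*A^-3 - 10*A^-7 - 10*A^-11 - 5*A^-15 - A^-19
Summing the groups: <K> = -A^13 + 4*A^9 - 6*A^5 + 7*A - 9*A^-3 + 7*A^-7 - 6*A^-11 + 4*A^-15 - A^-19
Normalise by the writhe: (-A^3)^(-w) = (-A^3)^(1) = -A^3, so f(A) = -A^3 * <K> = A^16 - 4*A^12 + 6*A^8 - 7*A^4 + 9 - 7*A^-4 + 6*A^-8 - 4*A^-12 + A^-16.
Substitute A = t^(-1/4), i.e. A^e → t^(-e/4): V(t) = t^4 - 4*t^3 + 6*t^2 - 7*t + 9 - 7*t^-1 + 6*t^-2 - 4*t^-3 + t^-4

Answer: t^4 - 4*t^3 + 6*t^2 - 7*t + 9 - 7*t^-1 + 6*t^-2 - 4*t^-3 + t^-4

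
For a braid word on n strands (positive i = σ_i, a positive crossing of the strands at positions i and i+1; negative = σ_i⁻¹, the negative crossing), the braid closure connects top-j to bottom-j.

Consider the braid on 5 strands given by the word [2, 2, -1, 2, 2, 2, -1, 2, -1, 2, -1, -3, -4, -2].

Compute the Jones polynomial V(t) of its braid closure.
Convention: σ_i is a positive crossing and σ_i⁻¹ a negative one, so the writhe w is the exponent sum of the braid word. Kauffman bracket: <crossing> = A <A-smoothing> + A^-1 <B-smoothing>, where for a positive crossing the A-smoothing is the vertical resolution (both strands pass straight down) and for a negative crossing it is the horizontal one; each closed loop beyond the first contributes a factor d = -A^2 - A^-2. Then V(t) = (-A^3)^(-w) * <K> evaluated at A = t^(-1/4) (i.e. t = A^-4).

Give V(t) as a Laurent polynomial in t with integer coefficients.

The presented braid s2 s2 s1^-1 s2 s2 s2 s1^-1 s2 s1^-1 s2 s1^-1 s3^-1 s4^-1 s2^-1 on 5 strands reduces by inverse Markov moves (closure unchanged at each step):
  Deconjugate: the word is γ·β·γ⁻¹ with γ = s2 (prefix) and γ⁻¹ = s2^-1 (suffix); strip both.
  Destabilize: the word has the form β·s4^-1 where s4^-1 occurs only as the final letter (β ∈ B_4); drop it and the last strand → 4 strands.
  Destabilize: the word has the form β·s3^-1 where s3^-1 occurs only as the final letter (β ∈ B_3); drop it and the last strand → 3 strands.
Reduced to β = s2 s1^-1 s2 s2 s2 s1^-1 s2 s1^-1 s2 s1^-1 on 3 strands, 10 crossings.
Compute on β:
Braid: s2 s1^-1 s2 s2 s2 s1^-1 s2 s1^-1 s2 s1^-1 on 3 strands, 10 crossings.
Writhe w = (#positive) - (#negative) = 6 - 4 = 2.
State-sum expansion of <K>. There are 2^10 = 1024 states.
Smooth each crossing (0=||, 1=⌣⌢); contribution A^(Σ sign_k(1-2s_k)) * d^(L-1).
Tabulate the states by total A-exponent and number of loops L (A-exp: L × count):
  A^10: L=5 ×1
  A^8: L=4 ×10
  A^6: L=3 ×42, L=5 ×3
  A^4: L=2 ×90, L=4 ×29, L=6 ×1
  A^2: L=1 ×87, L=3 ×110, L=5 ×13
  A^0: L=2 ×179, L=4 ×71, L=6 ×2
  A^-2: L=3 ×187, L=5 ×23
  A^-4: L=4 ×117, L=6 ×3
  A^-6: L=5 ×45
  A^-8: L=6 ×10
  A^-10: L=7 ×1
Each group contributes A^e * Σ count * d^(L-1):
Powers of d = -A^2 - A^-2: d^2 = A^4 + 2 + A^-4; d^3 = -A^6 - 3*A^2 - 3*A^-2 - A^-6; d^4 = A^8 + 4*A^4 + 6 + 4*A^-4 + A^-8; d^5 = -A^10 - 5*A^6 - 10*A^2 - 10*A^-2 - 5*A^-6 - A^-10; d^6 = A^12 + 6*A^8 + 15*A^4 + 20 + 15*A^-4 + 6*A^-8 + A^-12.
  A^10 * (d^4) = A^18 + 4*A^14 + 6*A^10 + 4*A^6 + A^2
  A^8 * (10*d^3) = -10*A^14 - 30*A^10 - 30*A^6 - 10*A^2
  A^6 * (42*d^2 + 3*d^4) = 3*A^14 + 54*A^10 + 102*A^6 + 54*A^2 + 3*A^-2
  A^4 * (90*d + 29*d^3 + d^5) = -A^14 - 34*A^10 - 187*A^6 - 187*A^2 - 34*A^-2 - A^-6
  A^2 * (87 + 110*d^2 + 13*d^4) = 13*A^10 + 162*A^6 + 385*A^2 + 162*A^-2 + 13*A^-6
  A^0 * (179*d + 71*d^3 + 2*d^5) = -2*A^10 - 81*A^6 - 412*A^2 - 412*A^-2 - 81*A^-6 - 2*A^-10
  A^-2 * (187*d^2 + 23*d^4) = 23*A^6 + 279*A^2 + 512*A^-2 + 279*A^-6 + 23*A^-10
  A^-4 * (117*d^3 + 3*d^5) = -3*A^6 - 132*A^2 - 381*A^-2 - 381*A^-6 - 132*A^-10 - 3*A^-14
  A^-6 * (45*d^4) = 45*A^2 + 180*A^-2 + 270*A^-6 + 180*A^-10 + 45*A^-14
  A^-8 * (10*d^5) = -10*A^2 - 50*A^-2 - 100*A^-6 - 100*A^-10 - 50*A^-14 - 10*A^-18
  A^-10 * (d^6) = A^2 + 6*A^-2 + 15*A^-6 + 20*A^-10 + 15*A^-14 + 6*A^-18 + A^-22
Summing the groups: <K> = A^18 - 4*A^14 + 7*A^10 - 10*A^6 + 14*A^2 - 14*A^-2 + 14*A^-6 - 11*A^-10 + 7*A^-14 - 4*A^-18 + A^-22
Normalise by the writhe: (-A^3)^(-w) = (-A^3)^(-2) = A^-6, so f(A) = A^-6 * <K> = A^12 - 4*A^8 + 7*A^4 - 10 + 14*A^-4 - 14*A^-8 + 14*A^-12 - 11*A^-16 + 7*A^-20 - 4*A^-24 + A^-28.
Substitute A = t^(-1/4), i.e. A^e → t^(-e/4): V(t) = t^7 - 4*t^6 + 7*t^5 - 11*t^4 + 14*t^3 - 14*t^2 + 14*t - 10 + 7*t^-1 - 4*t^-2 + t^-3

Answer: t^7 - 4*t^6 + 7*t^5 - 11*t^4 + 14*t^3 - 14*t^2 + 14*t - 10 + 7*t^-1 - 4*t^-2 + t^-3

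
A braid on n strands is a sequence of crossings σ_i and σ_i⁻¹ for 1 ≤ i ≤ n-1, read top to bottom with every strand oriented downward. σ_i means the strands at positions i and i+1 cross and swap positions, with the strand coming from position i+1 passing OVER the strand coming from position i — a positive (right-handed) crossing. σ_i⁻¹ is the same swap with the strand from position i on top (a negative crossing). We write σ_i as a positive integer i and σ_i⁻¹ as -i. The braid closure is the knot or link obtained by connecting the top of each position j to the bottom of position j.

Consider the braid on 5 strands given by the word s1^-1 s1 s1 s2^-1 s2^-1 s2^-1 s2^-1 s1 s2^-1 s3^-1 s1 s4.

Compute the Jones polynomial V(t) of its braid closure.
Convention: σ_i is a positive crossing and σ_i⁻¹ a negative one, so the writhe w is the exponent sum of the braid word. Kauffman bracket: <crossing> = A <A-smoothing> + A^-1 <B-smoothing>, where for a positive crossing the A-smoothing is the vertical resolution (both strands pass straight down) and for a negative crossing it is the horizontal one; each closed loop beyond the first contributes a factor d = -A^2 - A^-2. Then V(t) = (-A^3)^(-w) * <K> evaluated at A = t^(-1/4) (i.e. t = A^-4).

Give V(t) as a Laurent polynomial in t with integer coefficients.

The presented braid s1^-1 s1 s1 s2^-1 s2^-1 s2^-1 s2^-1 s1 s2^-1 s3^-1 s1 s4 on 5 strands reduces by inverse Markov moves (closure unchanged at each step):
  Destabilize: the word has the form β·s4 where s4 occurs only as the final letter (β ∈ B_4); drop it and the last strand → 4 strands.
  Deconjugate: the word is γ·β·γ⁻¹ with γ = s1^-1 (prefix) and γ⁻¹ = s1 (suffix); strip both.
  Destabilize: the word has the form β·s3^-1 where s3^-1 occurs only as the final letter (β ∈ B_3); drop it and the last strand → 3 strands.
Reduced to β = s1 s1 s2^-1 s2^-1 s2^-1 s2^-1 s1 s2^-1 on 3 strands, 8 crossings.
Compute on β:
Braid: s1 s1 s2^-1 s2^-1 s2^-1 s2^-1 s1 s2^-1 on 3 strands, 8 crossings.
Writhe w = (#positive) - (#negative) = 3 - 5 = -2.
Enumerate smoothing states for the bracket polynomial. There are 2^8 = 256 states.
For each crossing: s=0 is the vertical smoothing, s=1 horizontal. Crossing k contributes A^(sign_k * (1 - 2*s_k)); loop factor d = -A^2 - A^-2.
Tabulate the states by total A-exponent and number of loops L (A-exp: L × count):
  A^8: L=6 ×1
  A^6: L=5 ×8
  A^4: L=4 ×27, L=6 ×1
  A^2: L=3 ×48, L=5 ×8
  A^0: L=2 ×47, L=4 ×22, L=6 ×1
  A^-2: L=1 ×23, L=3 ×29, L=5 ×4
  A^-4: L=2 ×22, L=4 ×6
  A^-6: L=3 ×8
  A^-8: L=4 ×1
Each group contributes A^e * Σ count * d^(L-1):
Powers of d = -A^2 - A^-2: d^2 = A^4 + 2 + A^-4; d^3 = -A^6 - 3*A^2 - 3*A^-2 - A^-6; d^4 = A^8 + 4*A^4 + 6 + 4*A^-4 + A^-8; d^5 = -A^10 - 5*A^6 - 10*A^2 - 10*A^-2 - 5*A^-6 - A^-10.
  A^8 * (d^5) = -A^18 - 5*A^14 - 10*A^10 - 10*A^6 - 5*A^2 - A^-2
  A^6 * (8*d^4) = 8*A^14 + 32*A^10 + 48*A^6 + 32*A^2 + 8*A^-2
  A^4 * (27*d^3 + d^5) = -A^14 - 32*A^10 - 91*A^6 - 91*A^2 - 32*A^-2 - A^-6
  A^2 * (48*d^2 + 8*d^4) = 8*A^10 + 80*A^6 + 144*A^2 + 80*A^-2 + 8*A^-6
  A^0 * (47*d + 22*d^3 + d^5) = -A^10 - 27*A^6 - 123*A^2 - 123*A^-2 - 27*A^-6 - A^-10
  A^-2 * (23 + 29*d^2 + 4*d^4) = 4*A^6 + 45*A^2 + 105*A^-2 + 45*A^-6 + 4*A^-10
  A^-4 * (22*d + 6*d^3) = -6*A^2 - 40*A^-2 - 40*A^-6 - 6*A^-10
  A^-6 * (8*d^2) = 8*A^-2 + 16*A^-6 + 8*A^-10
  A^-8 * (d^3) = -A^-2 - 3*A^-6 - 3*A^-10 - A^-14
Summing the groups: <K> = -A^18 + 2*A^14 - 3*A^10 + 4*A^6 - 4*A^2 + 4*A^-2 - 2*A^-6 + 2*A^-10 - A^-14
Normalise by the writhe: (-A^3)^(-w) = (-A^3)^(2) = A^6, so f(A) = A^6 * <K> = -A^24 + 2*A^20 - 3*A^16 + 4*A^12 - 4*A^8 + 4*A^4 - 2 + 2*A^-4 - A^-8.
Substitute A = t^(-1/4), i.e. A^e → t^(-e/4): V(t) = -t^2 + 2*t - 2 + 4*t^-1 - 4*t^-2 + 4*t^-3 - 3*t^-4 + 2*t^-5 - t^-6

Answer: -t^2 + 2*t - 2 + 4*t^-1 - 4*t^-2 + 4*t^-3 - 3*t^-4 + 2*t^-5 - t^-6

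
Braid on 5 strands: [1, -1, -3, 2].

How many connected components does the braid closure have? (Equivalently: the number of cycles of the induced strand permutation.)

3

Derivation:
Track the strand permutation on 5 strands, starting from identity.
  step 1: s1 swaps positions 1,2 -> [2 1 3 4 5]
  step 2: s1^-1 swaps positions 1,2 -> [1 2 3 4 5]
  step 3: s3^-1 swaps positions 3,4 -> [1 2 4 3 5]
  step 4: s2 swaps positions 2,3 -> [1 4 2 3 5]
Final permutation (position -> original strand): [1 4 2 3 5]
Closure components = cycle count of this permutation = 3.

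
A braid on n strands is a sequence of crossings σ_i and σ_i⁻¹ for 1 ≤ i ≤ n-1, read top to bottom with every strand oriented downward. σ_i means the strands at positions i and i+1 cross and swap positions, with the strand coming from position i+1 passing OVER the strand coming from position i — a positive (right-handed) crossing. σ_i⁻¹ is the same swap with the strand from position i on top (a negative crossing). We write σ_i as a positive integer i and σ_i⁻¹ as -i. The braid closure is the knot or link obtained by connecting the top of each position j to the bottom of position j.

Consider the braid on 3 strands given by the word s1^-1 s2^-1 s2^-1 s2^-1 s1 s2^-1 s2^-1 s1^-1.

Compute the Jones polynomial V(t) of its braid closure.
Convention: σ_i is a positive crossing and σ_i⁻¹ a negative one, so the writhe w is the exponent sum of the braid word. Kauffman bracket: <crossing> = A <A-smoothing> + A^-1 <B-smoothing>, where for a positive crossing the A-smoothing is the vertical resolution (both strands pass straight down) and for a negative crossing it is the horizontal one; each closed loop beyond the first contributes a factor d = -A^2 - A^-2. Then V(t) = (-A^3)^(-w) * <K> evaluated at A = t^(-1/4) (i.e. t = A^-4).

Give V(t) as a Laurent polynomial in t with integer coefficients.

t^-2 - t^-3 + 3*t^-4 - 3*t^-5 + 3*t^-6 - 3*t^-7 + 2*t^-8 - t^-9

Derivation:
Braid: s1^-1 s2^-1 s2^-1 s2^-1 s1 s2^-1 s2^-1 s1^-1 on 3 strands, 8 crossings.
Writhe w = (#positive) - (#negative) = 1 - 7 = -6.
Computing the Kauffman bracket via state sum. There are 2^8 = 256 states.
Each crossing splits two ways (0=vertical, 1=horizontal). The state's weight is A^(#A-smoothings - #B-smoothings) * d^(loops - 1).
Tabulate the states by total A-exponent and number of loops L (A-exp: L × count):
  A^8: L=6 ×1
  A^6: L=5 ×8
  A^4: L=4 ×27, L=6 ×1
  A^2: L=3 ×49, L=5 ×7
  A^0: L=2 ×49, L=4 ×21
  A^-2: L=1 ×22, L=3 ×34
  A^-4: L=2 ×27, L=4 ×1
  A^-6: L=1 ×5, L=3 ×3
  A^-8: L=2 ×1
Each group contributes A^e * Σ count * d^(L-1):
Powers of d = -A^2 - A^-2: d^2 = A^4 + 2 + A^-4; d^3 = -A^6 - 3*A^2 - 3*A^-2 - A^-6; d^4 = A^8 + 4*A^4 + 6 + 4*A^-4 + A^-8; d^5 = -A^10 - 5*A^6 - 10*A^2 - 10*A^-2 - 5*A^-6 - A^-10.
  A^8 * (d^5) = -A^18 - 5*A^14 - 10*A^10 - 10*A^6 - 5*A^2 - A^-2
  A^6 * (8*d^4) = 8*A^14 + 32*A^10 + 48*A^6 + 32*A^2 + 8*A^-2
  A^4 * (27*d^3 + d^5) = -A^14 - 32*A^10 - 91*A^6 - 91*A^2 - 32*A^-2 - A^-6
  A^2 * (49*d^2 + 7*d^4) = 7*A^10 + 77*A^6 + 140*A^2 + 77*A^-2 + 7*A^-6
  A^0 * (49*d + 21*d^3) = -21*A^6 - 112*A^2 - 112*A^-2 - 21*A^-6
  A^-2 * (22 + 34*d^2) = 34*A^2 + 90*A^-2 + 34*A^-6
  A^-4 * (27*d + d^3) = -A^2 - 30*A^-2 - 30*A^-6 - A^-10
  A^-6 * (5 + 3*d^2) = 3*A^-2 + 11*A^-6 + 3*A^-10
  A^-8 * (d) = -A^-6 - A^-10
Summing the groups: <K> = -A^18 + 2*A^14 - 3*A^10 + 3*A^6 - 3*A^2 + 3*A^-2 - A^-6 + A^-10
Normalise by the writhe: (-A^3)^(-w) = (-A^3)^(6) = A^18, so f(A) = A^18 * <K> = -A^36 + 2*A^32 - 3*A^28 + 3*A^24 - 3*A^20 + 3*A^16 - A^12 + A^8.
Substitute A = t^(-1/4), i.e. A^e → t^(-e/4): V(t) = t^-2 - t^-3 + 3*t^-4 - 3*t^-5 + 3*t^-6 - 3*t^-7 + 2*t^-8 - t^-9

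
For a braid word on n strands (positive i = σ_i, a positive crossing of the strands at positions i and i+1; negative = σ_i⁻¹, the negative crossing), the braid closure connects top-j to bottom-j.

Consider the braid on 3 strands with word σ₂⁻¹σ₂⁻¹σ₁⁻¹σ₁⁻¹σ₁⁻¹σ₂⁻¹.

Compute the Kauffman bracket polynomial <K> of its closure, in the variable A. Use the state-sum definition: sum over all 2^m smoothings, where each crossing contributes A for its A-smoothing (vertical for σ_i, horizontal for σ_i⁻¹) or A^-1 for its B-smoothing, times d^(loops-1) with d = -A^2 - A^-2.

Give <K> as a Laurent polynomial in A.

Braid: s2^-1 s2^-1 s1^-1 s1^-1 s1^-1 s2^-1 on 3 strands, 6 crossings.
Writhe w = (#positive) - (#negative) = 0 - 6 = -6.
Computing the Kauffman bracket via state sum. There are 2^6 = 64 states.
Smooth each crossing (0=||, 1=⌣⌢); contribution A^(Σ sign_k(1-2s_k)) * d^(L-1).
Tabulate the states by total A-exponent and number of loops L (A-exp: L × count):
  A^6: L=5 ×1
  A^4: L=4 ×6
  A^2: L=3 ×15
  A^0: L=2 ×18, L=4 ×2
  A^-2: L=1 ×9, L=3 ×6
  A^-4: L=2 ×6
  A^-6: L=3 ×1
Each group contributes A^e * Σ count * d^(L-1):
Powers of d = -A^2 - A^-2: d^2 = A^4 + 2 + A^-4; d^3 = -A^6 - 3*A^2 - 3*A^-2 - A^-6; d^4 = A^8 + 4*A^4 + 6 + 4*A^-4 + A^-8.
  A^6 * (d^4) = A^14 + 4*A^10 + 6*A^6 + 4*A^2 + A^-2
  A^4 * (6*d^3) = -6*A^10 - 18*A^6 - 18*A^2 - 6*A^-2
  A^2 * (15*d^2) = 15*A^6 + 30*A^2 + 15*A^-2
  A^0 * (18*d + 2*d^3) = -2*A^6 - 24*A^2 - 24*A^-2 - 2*A^-6
  A^-2 * (9 + 6*d^2) = 6*A^2 + 21*A^-2 + 6*A^-6
  A^-4 * (6*d) = -6*A^-2 - 6*A^-6
  A^-6 * (d^2) = A^-2 + 2*A^-6 + A^-10
Summing the groups: <K> = A^14 - 2*A^10 + A^6 - 2*A^2 + 2*A^-2 + A^-10

Answer: A^14 - 2*A^10 + A^6 - 2*A^2 + 2*A^-2 + A^-10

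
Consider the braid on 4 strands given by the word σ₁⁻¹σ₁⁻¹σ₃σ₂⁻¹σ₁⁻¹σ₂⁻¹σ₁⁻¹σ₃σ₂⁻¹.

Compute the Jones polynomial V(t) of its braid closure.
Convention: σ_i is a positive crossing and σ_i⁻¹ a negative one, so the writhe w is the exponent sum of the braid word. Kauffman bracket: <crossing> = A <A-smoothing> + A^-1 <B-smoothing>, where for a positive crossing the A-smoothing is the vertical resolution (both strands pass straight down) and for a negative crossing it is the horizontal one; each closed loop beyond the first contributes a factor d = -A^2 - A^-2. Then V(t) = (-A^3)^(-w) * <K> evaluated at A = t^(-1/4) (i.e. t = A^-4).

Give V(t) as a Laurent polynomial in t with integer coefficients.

Braid: s1^-1 s1^-1 s3 s2^-1 s1^-1 s2^-1 s1^-1 s3 s2^-1 on 4 strands, 9 crossings.
Writhe w = (#positive) - (#negative) = 2 - 7 = -5.
State-sum expansion of <K>. There are 2^9 = 512 states.
Each crossing splits two ways (0=vertical, 1=horizontal). The state's weight is A^(#A-smoothings - #B-smoothings) * d^(loops - 1).
Tabulate the states by total A-exponent and number of loops L (A-exp: L × count):
  A^9: L=3 ×1
  A^7: L=2 ×4, L=4 ×5
  A^5: L=1 ×4, L=3 ×26, L=5 ×6
  A^3: L=2 ×43, L=4 ×40, L=6 ×1
  A^1: L=1 ×23, L=3 ×92, L=5 ×11
  A^-1: L=2 ×91, L=4 ×34, L=6 ×1
  A^-3: L=1 ×32, L=3 ×48, L=5 ×4
  A^-5: L=2 ×28, L=4 ×8
  A^-7: L=3 ×9
  A^-9: L=4 ×1
Each group contributes A^e * Σ count * d^(L-1):
Powers of d = -A^2 - A^-2: d^2 = A^4 + 2 + A^-4; d^3 = -A^6 - 3*A^2 - 3*A^-2 - A^-6; d^4 = A^8 + 4*A^4 + 6 + 4*A^-4 + A^-8; d^5 = -A^10 - 5*A^6 - 10*A^2 - 10*A^-2 - 5*A^-6 - A^-10.
  A^9 * (d^2) = A^13 + 2*A^9 + A^5
  A^7 * (4*d + 5*d^3) = -5*A^13 - 19*A^9 - 19*A^5 - 5*A
  A^5 * (4 + 26*d^2 + 6*d^4) = 6*A^13 + 50*A^9 + 92*A^5 + 50*A + 6*A^-3
  A^3 * (43*d + 40*d^3 + d^5) = -A^13 - 45*A^9 - 173*A^5 - 173*A - 45*A^-3 - A^-7
  A^1 * (23 + 92*d^2 + 11*d^4) = 11*A^9 + 136*A^5 + 273*A + 136*A^-3 + 11*A^-7
  A^-1 * (91*d + 34*d^3 + d^5) = -A^9 - 39*A^5 - 203*A - 203*A^-3 - 39*A^-7 - A^-11
  A^-3 * (32 + 48*d^2 + 4*d^4) = 4*A^5 + 64*A + 152*A^-3 + 64*A^-7 + 4*A^-11
  A^-5 * (28*d + 8*d^3) = -8*A - 52*A^-3 - 52*A^-7 - 8*A^-11
  A^-7 * (9*d^2) = 9*A^-3 + 18*A^-7 + 9*A^-11
  A^-9 * (d^3) = -A^-3 - 3*A^-7 - 3*A^-11 - A^-15
Summing the groups: <K> = A^13 - 2*A^9 + 2*A^5 - 2*A + 2*A^-3 - 2*A^-7 + A^-11 - A^-15
Normalise by the writhe: (-A^3)^(-w) = (-A^3)^(5) = -A^15, so f(A) = -A^15 * <K> = -A^28 + 2*A^24 - 2*A^20 + 2*A^16 - 2*A^12 + 2*A^8 - A^4 + 1.
Substitute A = t^(-1/4), i.e. A^e → t^(-e/4): V(t) = 1 - t^-1 + 2*t^-2 - 2*t^-3 + 2*t^-4 - 2*t^-5 + 2*t^-6 - t^-7

Answer: 1 - t^-1 + 2*t^-2 - 2*t^-3 + 2*t^-4 - 2*t^-5 + 2*t^-6 - t^-7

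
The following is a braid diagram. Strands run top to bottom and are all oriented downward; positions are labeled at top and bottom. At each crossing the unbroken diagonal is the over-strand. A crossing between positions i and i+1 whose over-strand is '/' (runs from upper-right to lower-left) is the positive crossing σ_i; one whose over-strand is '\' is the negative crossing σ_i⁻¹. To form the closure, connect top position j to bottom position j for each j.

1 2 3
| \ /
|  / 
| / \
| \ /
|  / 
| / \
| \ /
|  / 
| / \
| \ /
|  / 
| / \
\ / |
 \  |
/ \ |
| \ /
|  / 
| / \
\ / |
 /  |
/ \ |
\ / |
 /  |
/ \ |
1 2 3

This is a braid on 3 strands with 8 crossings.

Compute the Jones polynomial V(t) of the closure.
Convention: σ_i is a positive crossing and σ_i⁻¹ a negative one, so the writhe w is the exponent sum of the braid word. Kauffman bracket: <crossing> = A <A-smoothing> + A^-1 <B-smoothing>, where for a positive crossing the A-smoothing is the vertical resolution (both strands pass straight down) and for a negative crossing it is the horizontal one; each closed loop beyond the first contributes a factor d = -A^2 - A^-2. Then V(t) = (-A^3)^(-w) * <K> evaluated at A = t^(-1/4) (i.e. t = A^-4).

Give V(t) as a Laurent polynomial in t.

Reading the diagram top to bottom ('/'-over between positions i,i+1 = s_i, '\'-over = s_i^-1): braid word = s2 s2 s2 s2 s1^-1 s2 s1 s1.
Braid: s2 s2 s2 s2 s1^-1 s2 s1 s1 on 3 strands, 8 crossings.
Writhe w = (#positive) - (#negative) = 7 - 1 = 6.
Enumerate smoothing states for the bracket polynomial. There are 2^8 = 256 states.
For each crossing: s=0 is the vertical smoothing, s=1 horizontal. Crossing k contributes A^(sign_k * (1 - 2*s_k)); loop factor d = -A^2 - A^-2.
Tabulate the states by total A-exponent and number of loops L (A-exp: L × count):
  A^8: L=2 ×1
  A^6: L=1 ×5, L=3 ×3
  A^4: L=2 ×27, L=4 ×1
  A^2: L=1 ×18, L=3 ×38
  A^0: L=2 ×41, L=4 ×29
  A^-2: L=3 ×44, L=5 ×12
  A^-4: L=4 ×26, L=6 ×2
  A^-6: L=5 ×8
  A^-8: L=6 ×1
Each group contributes A^e * Σ count * d^(L-1):
Powers of d = -A^2 - A^-2: d^2 = A^4 + 2 + A^-4; d^3 = -A^6 - 3*A^2 - 3*A^-2 - A^-6; d^4 = A^8 + 4*A^4 + 6 + 4*A^-4 + A^-8; d^5 = -A^10 - 5*A^6 - 10*A^2 - 10*A^-2 - 5*A^-6 - A^-10.
  A^8 * (d) = -A^10 - A^6
  A^6 * (5 + 3*d^2) = 3*A^10 + 11*A^6 + 3*A^2
  A^4 * (27*d + d^3) = -A^10 - 30*A^6 - 30*A^2 - A^-2
  A^2 * (18 + 38*d^2) = 38*A^6 + 94*A^2 + 38*A^-2
  A^0 * (41*d + 29*d^3) = -29*A^6 - 128*A^2 - 128*A^-2 - 29*A^-6
  A^-2 * (44*d^2 + 12*d^4) = 12*A^6 + 92*A^2 + 160*A^-2 + 92*A^-6 + 12*A^-10
  A^-4 * (26*d^3 + 2*d^5) = -2*A^6 - 36*A^2 - 98*A^-2 - 98*A^-6 - 36*A^-10 - 2*A^-14
  A^-6 * (8*d^4) = 8*A^2 + 32*A^-2 + 48*A^-6 + 32*A^-10 + 8*A^-14
  A^-8 * (d^5) = -A^2 - 5*A^-2 - 10*A^-6 - 10*A^-10 - 5*A^-14 - A^-18
Summing the groups: <K> = A^10 - A^6 + 2*A^2 - 2*A^-2 + 3*A^-6 - 2*A^-10 + A^-14 - A^-18
Normalise by the writhe: (-A^3)^(-w) = (-A^3)^(-6) = A^-18, so f(A) = A^-18 * <K> = A^-8 - A^-12 + 2*A^-16 - 2*A^-20 + 3*A^-24 - 2*A^-28 + A^-32 - A^-36.
Substitute A = t^(-1/4), i.e. A^e → t^(-e/4): V(t) = -t^9 + t^8 - 2*t^7 + 3*t^6 - 2*t^5 + 2*t^4 - t^3 + t^2

Answer: -t^9 + t^8 - 2*t^7 + 3*t^6 - 2*t^5 + 2*t^4 - t^3 + t^2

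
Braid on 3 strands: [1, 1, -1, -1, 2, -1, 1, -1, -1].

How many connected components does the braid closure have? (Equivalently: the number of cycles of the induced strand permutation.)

2

Derivation:
Track the strand permutation on 3 strands, starting from identity.
  step 1: s1 swaps positions 1,2 -> [2 1 3]
  step 2: s1 swaps positions 1,2 -> [1 2 3]
  step 3: s1^-1 swaps positions 1,2 -> [2 1 3]
  step 4: s1^-1 swaps positions 1,2 -> [1 2 3]
  step 5: s2 swaps positions 2,3 -> [1 3 2]
  step 6: s1^-1 swaps positions 1,2 -> [3 1 2]
  step 7: s1 swaps positions 1,2 -> [1 3 2]
  step 8: s1^-1 swaps positions 1,2 -> [3 1 2]
  step 9: s1^-1 swaps positions 1,2 -> [1 3 2]
Final permutation (position -> original strand): [1 3 2]
Closure components = cycle count of this permutation = 2.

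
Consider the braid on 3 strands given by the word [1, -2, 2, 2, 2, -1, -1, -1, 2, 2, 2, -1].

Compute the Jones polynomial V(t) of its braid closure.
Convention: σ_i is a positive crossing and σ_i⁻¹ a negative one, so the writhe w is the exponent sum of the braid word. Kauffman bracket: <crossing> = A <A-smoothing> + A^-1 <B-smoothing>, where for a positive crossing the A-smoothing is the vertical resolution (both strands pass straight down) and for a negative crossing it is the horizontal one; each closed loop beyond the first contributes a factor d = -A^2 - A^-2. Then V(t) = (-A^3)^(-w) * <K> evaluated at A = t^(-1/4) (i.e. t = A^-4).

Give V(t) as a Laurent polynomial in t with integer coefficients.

The presented braid s1 s2^-1 s2 s2 s2 s1^-1 s1^-1 s1^-1 s2 s2 s2 s1^-1 on 3 strands reduces by inverse Markov moves (closure unchanged at each step):
  Deconjugate: the word is γ·β·γ⁻¹ with γ = s1 s2^-1 (prefix) and γ⁻¹ = s2 s1^-1 (suffix); strip both.
Reduced to β = s2 s2 s2 s1^-1 s1^-1 s1^-1 s2 s2 on 3 strands, 8 crossings.
Compute on β:
Braid: s2 s2 s2 s1^-1 s1^-1 s1^-1 s2 s2 on 3 strands, 8 crossings.
Writhe w = (#positive) - (#negative) = 5 - 3 = 2.
Enumerate smoothing states for the bracket polynomial. There are 2^8 = 256 states.
For each crossing: s=0 is the vertical smoothing, s=1 horizontal. Crossing k contributes A^(sign_k * (1 - 2*s_k)); loop factor d = -A^2 - A^-2.
Tabulate the states by total A-exponent and number of loops L (A-exp: L × count):
  A^8: L=4 ×1
  A^6: L=3 ×8
  A^4: L=2 ×18, L=4 ×10
  A^2: L=1 ×15, L=3 ×31, L=5 ×10
  A^0: L=2 ×35, L=4 ×30, L=6 ×5
  A^-2: L=3 ×40, L=5 ×15, L=7 ×1
  A^-4: L=4 ×25, L=6 ×3
  A^-6: L=5 ×8
  A^-8: L=6 ×1
Each group contributes A^e * Σ count * d^(L-1):
Powers of d = -A^2 - A^-2: d^2 = A^4 + 2 + A^-4; d^3 = -A^6 - 3*A^2 - 3*A^-2 - A^-6; d^4 = A^8 + 4*A^4 + 6 + 4*A^-4 + A^-8; d^5 = -A^10 - 5*A^6 - 10*A^2 - 10*A^-2 - 5*A^-6 - A^-10; d^6 = A^12 + 6*A^8 + 15*A^4 + 20 + 15*A^-4 + 6*A^-8 + A^-12.
  A^8 * (d^3) = -A^14 - 3*A^10 - 3*A^6 - A^2
  A^6 * (8*d^2) = 8*A^10 + 16*A^6 + 8*A^2
  A^4 * (18*d + 10*d^3) = -10*A^10 - 48*A^6 - 48*A^2 - 10*A^-2
  A^2 * (15 + 31*d^2 + 10*d^4) = 10*A^10 + 71*A^6 + 137*A^2 + 71*A^-2 + 10*A^-6
  A^0 * (35*d + 30*d^3 + 5*d^5) = -5*A^10 - 55*A^6 - 175*A^2 - 175*A^-2 - 55*A^-6 - 5*A^-10
  A^-2 * (40*d^2 + 15*d^4 + d^6) = A^10 + 21*A^6 + 115*A^2 + 190*A^-2 + 115*A^-6 + 21*A^-10 + A^-14
  A^-4 * (25*d^3 + 3*d^5) = -3*A^6 - 40*A^2 - 105*A^-2 - 105*A^-6 - 40*A^-10 - 3*A^-14
  A^-6 * (8*d^4) = 8*A^2 + 32*A^-2 + 48*A^-6 + 32*A^-10 + 8*A^-14
  A^-8 * (d^5) = -A^2 - 5*A^-2 - 10*A^-6 - 10*A^-10 - 5*A^-14 - A^-18
Summing the groups: <K> = -A^14 + A^10 - A^6 + 3*A^2 - 2*A^-2 + 3*A^-6 - 2*A^-10 + A^-14 - A^-18
Normalise by the writhe: (-A^3)^(-w) = (-A^3)^(-2) = A^-6, so f(A) = A^-6 * <K> = -A^8 + A^4 - 1 + 3*A^-4 - 2*A^-8 + 3*A^-12 - 2*A^-16 + A^-20 - A^-24.
Substitute A = t^(-1/4), i.e. A^e → t^(-e/4): V(t) = -t^6 + t^5 - 2*t^4 + 3*t^3 - 2*t^2 + 3*t - 1 + t^-1 - t^-2

Answer: -t^6 + t^5 - 2*t^4 + 3*t^3 - 2*t^2 + 3*t - 1 + t^-1 - t^-2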